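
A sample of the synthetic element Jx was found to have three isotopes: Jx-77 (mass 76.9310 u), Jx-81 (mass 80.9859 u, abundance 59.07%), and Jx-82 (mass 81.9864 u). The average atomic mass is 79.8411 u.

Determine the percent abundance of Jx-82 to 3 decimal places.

Let x and y be the fractions of Jx-77 and Jx-82. Then x + y = 1 − 0.5907 = 0.4093 and 76.9310x + 81.9864y = 79.8411 − 0.5907×80.9859 = 32.00272887.
Substituting: 76.9310x + 81.9864(0.4093 − x) = 32.00272887
(76.9310 − 81.9864)x = -1.55430465  ⇒  x = 0.30745, y = 0.10185
Jx-77: 30.745%, Jx-82: 10.185%.

10.185%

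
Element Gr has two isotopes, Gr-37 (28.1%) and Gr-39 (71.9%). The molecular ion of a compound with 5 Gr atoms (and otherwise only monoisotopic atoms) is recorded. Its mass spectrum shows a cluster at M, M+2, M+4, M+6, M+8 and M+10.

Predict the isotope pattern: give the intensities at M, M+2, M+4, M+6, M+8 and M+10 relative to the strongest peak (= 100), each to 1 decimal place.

0.5 : 6.0 : 30.5 : 78.2 : 100.0 : 51.2

Each Gr atom is independently Gr-37 (p = 0.281) or Gr-39 (q = 0.719); the cluster is the binomial expansion (p + q)^5.
P(M) = 0.281^5 = 0.001752
P(M+2) = 5 × 0.281^4 × 0.719^1 = 0.022414
P(M+4) = 10 × 0.281^3 × 0.719^2 = 0.114704
P(M+6) = 10 × 0.281^2 × 0.719^3 = 0.293494
P(M+8) = 5 × 0.281^1 × 0.719^4 = 0.375484
P(M+10) = 0.719^5 = 0.192152
The M+8 peak is largest (0.375484); scaling to 100 gives 0.5 : 6.0 : 30.5 : 78.2 : 100.0 : 51.2.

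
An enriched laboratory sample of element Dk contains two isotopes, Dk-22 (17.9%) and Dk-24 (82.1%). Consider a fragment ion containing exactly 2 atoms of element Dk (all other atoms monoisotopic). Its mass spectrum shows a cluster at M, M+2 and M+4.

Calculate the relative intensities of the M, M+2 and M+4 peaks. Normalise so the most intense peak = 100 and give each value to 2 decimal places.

The 2 Dk atoms are independent, so intensities follow the terms of (0.179 + 0.821)^2.
P(M) = 0.179^2 = 0.032041
P(M+2) = 2 × 0.179^1 × 0.821^1 = 0.293918
P(M+4) = 0.821^2 = 0.674041
The M+4 peak is largest (0.674041); scaling to 100 gives 4.75 : 43.61 : 100.00.

4.75 : 43.61 : 100.00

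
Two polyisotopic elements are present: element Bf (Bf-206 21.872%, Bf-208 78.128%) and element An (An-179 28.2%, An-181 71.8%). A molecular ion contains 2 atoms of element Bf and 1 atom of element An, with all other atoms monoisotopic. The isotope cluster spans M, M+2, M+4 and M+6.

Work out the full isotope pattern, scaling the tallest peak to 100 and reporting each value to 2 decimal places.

Element Bf pattern (n=2): 0.04783844 : 0.34176312 : 0.61039844
Element An pattern (n=1): 0.2820 : 0.7180
Convolve the two distributions (both contribute in 2-u steps):
  M: 0.04783844×0.2820 = 0.013490
  M+2: 0.04783844×0.7180 + 0.34176312×0.2820 = 0.130725
  M+4: 0.34176312×0.7180 + 0.61039844×0.2820 = 0.417518
  M+6: 0.61039844×0.7180 = 0.438266
Scale to base peak (0.438266) = 100: 3.08 : 29.83 : 95.27 : 100.00

3.08 : 29.83 : 95.27 : 100.00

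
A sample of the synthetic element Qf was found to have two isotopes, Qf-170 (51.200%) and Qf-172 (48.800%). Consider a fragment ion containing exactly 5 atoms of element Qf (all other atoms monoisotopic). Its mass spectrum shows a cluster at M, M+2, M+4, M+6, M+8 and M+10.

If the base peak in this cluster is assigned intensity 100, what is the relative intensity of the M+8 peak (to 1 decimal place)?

Term probabilities: M 0.0352, M+2 0.1677, M+4 0.3196, M+6 0.3046, M+8 0.1452, M+10 0.0277. Base peak = M+4.
P(M+4) = C(5,2) × 0.51200^3 × 0.48800^2 = 10 × 0.13421773 × 0.238144 = 0.319631 (base)
P(M+8) = C(5,4) × 0.51200^1 × 0.48800^4 = 5 × 0.5120 × 0.05671256 = 0.145184
Relative intensity = 0.145184 / 0.319631 × 100 = 45.4

45.4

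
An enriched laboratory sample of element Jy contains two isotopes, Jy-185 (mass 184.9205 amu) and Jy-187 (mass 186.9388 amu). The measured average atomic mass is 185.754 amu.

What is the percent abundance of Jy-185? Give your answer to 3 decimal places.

58.703%

Let x be the fractional abundance of Jy-185; then Jy-187 has abundance 1 − x.
184.9205·x + 186.9388·(1 − x) = 185.754
(184.9205 − 186.9388)·x = 185.754 − 186.9388
x = -1.1848 / -2.0183 = 0.58703 → 58.703% Jy-185, 41.297% Jy-187.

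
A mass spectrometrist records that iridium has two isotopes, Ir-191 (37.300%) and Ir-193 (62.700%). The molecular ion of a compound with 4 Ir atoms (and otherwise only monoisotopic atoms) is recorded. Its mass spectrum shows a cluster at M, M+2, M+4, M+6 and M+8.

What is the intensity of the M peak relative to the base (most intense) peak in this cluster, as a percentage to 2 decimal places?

Binomial terms of (0.37300 + 0.62700)^4: M 0.0194, M+2 0.1302, M+4 0.3282, M+6 0.3678, M+8 0.1546 → M+6 is the base peak.
P(M+6) = C(4,3) × 0.37300^1 × 0.62700^3 = 4 × 0.3730 × 0.24649188 = 0.367766 (base)
P(M) = C(4,0) × 0.37300^4 × 0.62700^0 = 1 × 0.01935688 × 1.0000 = 0.019357
Relative intensity = 0.019357 / 0.367766 × 100 = 5.26

5.26%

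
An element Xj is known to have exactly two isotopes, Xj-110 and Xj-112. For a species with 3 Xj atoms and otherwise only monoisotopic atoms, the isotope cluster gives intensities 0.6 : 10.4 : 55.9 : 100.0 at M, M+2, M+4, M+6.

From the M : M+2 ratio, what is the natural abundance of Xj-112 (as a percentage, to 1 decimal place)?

Write p for the Xj-110 fraction. I(M+2)/I(M) = [C(3,1)·p^2·(1−p)] / p^3 = 3·(1−p)/p = 10.4/0.6 = 17.3333
(1−p)/p = 17.3333/3 = 5.7778  ⇒  p = 1/(1 + 5.7778) = 0.1475
Xj-110: 14.8%, Xj-112: 85.2%.

85.2%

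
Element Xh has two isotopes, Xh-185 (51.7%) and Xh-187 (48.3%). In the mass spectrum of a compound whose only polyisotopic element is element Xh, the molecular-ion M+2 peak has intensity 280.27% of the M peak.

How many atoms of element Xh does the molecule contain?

The M+2/M ratio from n Xh atoms is n · q/p = n · 0.483/0.517.
n = 2.8027 × 0.517/0.483 = 3.00 ≈ 3

3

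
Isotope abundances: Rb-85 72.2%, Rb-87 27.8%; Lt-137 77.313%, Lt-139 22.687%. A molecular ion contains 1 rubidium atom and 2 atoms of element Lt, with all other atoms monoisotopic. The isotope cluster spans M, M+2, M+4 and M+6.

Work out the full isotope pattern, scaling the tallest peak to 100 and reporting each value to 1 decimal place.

100.0 : 97.2 : 31.2 : 3.3

Rubidium pattern (n=1): 0.7220 : 0.2780
Element Lt pattern (n=2): 0.59773 : 0.35080001 : 0.05147
Convolve the two distributions (both contribute in 2-u steps):
  M: 0.7220×0.59773 = 0.431561
  M+2: 0.7220×0.35080001 + 0.2780×0.59773 = 0.419447
  M+4: 0.7220×0.05147 + 0.2780×0.35080001 = 0.134684
  M+6: 0.2780×0.05147 = 0.014309
Scale to base peak (0.431561) = 100: 100.0 : 97.2 : 31.2 : 3.3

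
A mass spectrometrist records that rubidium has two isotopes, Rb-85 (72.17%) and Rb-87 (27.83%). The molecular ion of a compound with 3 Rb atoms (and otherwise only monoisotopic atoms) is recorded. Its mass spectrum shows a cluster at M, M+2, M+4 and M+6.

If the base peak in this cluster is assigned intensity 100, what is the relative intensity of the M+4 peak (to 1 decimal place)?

Term probabilities: M 0.3759, M+2 0.4349, M+4 0.1677, M+6 0.0216. Base peak = M+2.
P(M+2) = C(3,1) × 0.7217^2 × 0.2783^1 = 3 × 0.52085089 × 0.2783 = 0.434858 (base)
P(M+4) = C(3,2) × 0.7217^1 × 0.2783^2 = 3 × 0.7217 × 0.07745089 = 0.167689
Relative intensity = 0.167689 / 0.434858 × 100 = 38.6

38.6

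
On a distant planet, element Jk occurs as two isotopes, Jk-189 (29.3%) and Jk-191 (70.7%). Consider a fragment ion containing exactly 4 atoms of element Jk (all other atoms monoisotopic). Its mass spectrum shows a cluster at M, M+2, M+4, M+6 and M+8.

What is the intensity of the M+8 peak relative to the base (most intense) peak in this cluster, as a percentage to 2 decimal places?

Binomial terms of (0.293 + 0.707)^4: M 0.0074, M+2 0.0711, M+4 0.2575, M+6 0.4142, M+8 0.2498 → M+6 is the base peak.
P(M+6) = C(4,3) × 0.293^1 × 0.707^3 = 4 × 0.2930 × 0.35339324 = 0.414177 (base)
P(M+8) = C(4,4) × 0.293^0 × 0.707^4 = 1 × 1.0000 × 0.24984902 = 0.249849
Relative intensity = 0.249849 / 0.414177 × 100 = 60.32

60.32%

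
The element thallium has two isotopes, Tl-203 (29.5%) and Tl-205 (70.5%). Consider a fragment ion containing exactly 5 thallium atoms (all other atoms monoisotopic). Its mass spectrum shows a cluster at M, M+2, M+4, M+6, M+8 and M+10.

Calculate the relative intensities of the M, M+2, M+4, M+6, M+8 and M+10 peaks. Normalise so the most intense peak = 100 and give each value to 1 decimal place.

The 5 Tl atoms are independent, so intensities follow the terms of (0.295 + 0.705)^5.
P(M) = 0.295^5 = 0.002234
P(M+2) = 5 × 0.295^4 × 0.705^1 = 0.026696
P(M+4) = 10 × 0.295^3 × 0.705^2 = 0.127598
P(M+6) = 10 × 0.295^2 × 0.705^3 = 0.304938
P(M+8) = 5 × 0.295^1 × 0.705^4 = 0.364375
P(M+10) = 0.705^5 = 0.174159
The M+8 peak is largest (0.364375); scaling to 100 gives 0.6 : 7.3 : 35.0 : 83.7 : 100.0 : 47.8.

0.6 : 7.3 : 35.0 : 83.7 : 100.0 : 47.8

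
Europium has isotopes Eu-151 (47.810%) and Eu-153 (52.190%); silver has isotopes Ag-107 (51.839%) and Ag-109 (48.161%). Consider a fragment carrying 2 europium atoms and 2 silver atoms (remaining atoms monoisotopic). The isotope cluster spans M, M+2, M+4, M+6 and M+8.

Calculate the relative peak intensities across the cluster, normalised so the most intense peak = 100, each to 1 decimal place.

Europium pattern (n=2): 0.22857961 : 0.49904078 : 0.27237961
Silver pattern (n=2): 0.26872819 : 0.49932362 : 0.23194819
Convolve the two distributions (both contribute in 2-u steps):
  M: 0.22857961×0.26872819 = 0.061426
  M+2: 0.22857961×0.49932362 + 0.49904078×0.26872819 = 0.248242
  M+4: 0.22857961×0.23194819 + 0.49904078×0.49932362 + 0.27237961×0.26872819 = 0.375398
  M+6: 0.49904078×0.23194819 + 0.27237961×0.49932362 = 0.251757
  M+8: 0.27237961×0.23194819 = 0.063178
Scale to base peak (0.375398) = 100: 16.4 : 66.1 : 100.0 : 67.1 : 16.8

16.4 : 66.1 : 100.0 : 67.1 : 16.8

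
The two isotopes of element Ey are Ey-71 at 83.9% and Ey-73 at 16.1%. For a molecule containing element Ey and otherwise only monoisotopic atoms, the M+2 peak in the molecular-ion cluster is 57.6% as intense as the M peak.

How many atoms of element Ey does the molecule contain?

3

For n independent Ey atoms, I(M+2)/I(M) = n · (abundance Ey-73) / (abundance Ey-71) = n · 0.161/0.839.
n = 0.576 × 0.839/0.161 = 3.00 ≈ 3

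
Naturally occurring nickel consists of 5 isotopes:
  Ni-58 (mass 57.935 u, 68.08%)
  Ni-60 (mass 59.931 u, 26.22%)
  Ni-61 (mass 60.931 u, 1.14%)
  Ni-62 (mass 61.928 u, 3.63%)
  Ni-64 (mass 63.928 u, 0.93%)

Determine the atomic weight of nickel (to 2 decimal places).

58.69 u

Ar = Σ fᵢ·mᵢ = 0.6808 × 57.935 + 0.2622 × 59.931 + 0.0114 × 60.931 + 0.0363 × 61.928 + 0.0093 × 63.928
= 39.4421 + 15.7139 + 0.6946 + 2.2480 + 0.5945 = 58.6931 u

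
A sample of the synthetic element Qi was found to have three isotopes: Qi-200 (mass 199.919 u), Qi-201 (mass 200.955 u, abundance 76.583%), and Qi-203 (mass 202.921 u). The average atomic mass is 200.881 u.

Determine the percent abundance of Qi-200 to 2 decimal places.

17.80%

Let x and y be the fractions of Qi-200 and Qi-203. Then x + y = 1 − 0.76583 = 0.23417 and 199.919x + 202.921y = 200.881 − 0.76583×200.955 = 46.98363235.
Substituting: 199.919x + 202.921(0.23417 − x) = 46.98363235
(199.919 − 202.921)x = -0.53437822  ⇒  x = 0.17801, y = 0.05616
Qi-200: 17.80%, Qi-203: 5.62%.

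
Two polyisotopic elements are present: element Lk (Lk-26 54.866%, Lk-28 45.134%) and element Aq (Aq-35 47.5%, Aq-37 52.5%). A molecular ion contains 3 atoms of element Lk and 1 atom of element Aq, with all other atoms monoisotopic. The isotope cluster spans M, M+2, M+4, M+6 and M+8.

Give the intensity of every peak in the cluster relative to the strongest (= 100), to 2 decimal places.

21.02 : 75.10 : 100.00 : 58.86 : 12.93

Element Lk pattern (n=3): 0.16516191 : 0.40759766 : 0.33529896 : 0.09194148
Element Aq pattern (n=1): 0.4750 : 0.5250
Convolve the two distributions (both contribute in 2-u steps):
  M: 0.16516191×0.4750 = 0.078452
  M+2: 0.16516191×0.5250 + 0.40759766×0.4750 = 0.280319
  M+4: 0.40759766×0.5250 + 0.33529896×0.4750 = 0.373256
  M+6: 0.33529896×0.5250 + 0.09194148×0.4750 = 0.219704
  M+8: 0.09194148×0.5250 = 0.048269
Scale to base peak (0.373256) = 100: 21.02 : 75.10 : 100.00 : 58.86 : 12.93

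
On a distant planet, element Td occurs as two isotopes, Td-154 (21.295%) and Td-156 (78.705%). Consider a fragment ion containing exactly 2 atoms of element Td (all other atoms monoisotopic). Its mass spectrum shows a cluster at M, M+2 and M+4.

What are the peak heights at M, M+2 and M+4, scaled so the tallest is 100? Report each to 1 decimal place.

Expanding (0.21295 + 0.78705)^2:
P(M) = 0.21295^2 = 0.045348
P(M+2) = 2 × 0.21295^1 × 0.78705^1 = 0.335205
P(M+4) = 0.78705^2 = 0.619448
The M+4 peak is largest (0.619448); scaling to 100 gives 7.3 : 54.1 : 100.0.

7.3 : 54.1 : 100.0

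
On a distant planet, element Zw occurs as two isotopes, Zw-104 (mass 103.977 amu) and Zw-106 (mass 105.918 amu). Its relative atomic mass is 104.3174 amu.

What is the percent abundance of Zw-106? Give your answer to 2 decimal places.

17.54%

Let x be the fractional abundance of Zw-104; then Zw-106 has abundance 1 − x.
103.977·x + 105.918·(1 − x) = 104.3174
(103.977 − 105.918)·x = 104.3174 − 105.918
x = -1.6006 / -1.941 = 0.82463 → 82.46% Zw-104, 17.54% Zw-106.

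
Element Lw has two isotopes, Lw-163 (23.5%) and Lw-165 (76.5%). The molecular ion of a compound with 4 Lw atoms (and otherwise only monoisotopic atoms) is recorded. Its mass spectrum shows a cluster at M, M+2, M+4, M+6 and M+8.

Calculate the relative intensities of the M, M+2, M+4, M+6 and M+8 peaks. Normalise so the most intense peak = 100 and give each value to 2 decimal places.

0.72 : 9.44 : 46.08 : 100.00 : 81.38

Each Lw atom is independently Lw-163 (p = 0.235) or Lw-165 (q = 0.765); the cluster is the binomial expansion (p + q)^4.
P(M) = 0.235^4 = 0.003050
P(M+2) = 4 × 0.235^3 × 0.765^1 = 0.039712
P(M+4) = 6 × 0.235^2 × 0.765^2 = 0.193914
P(M+6) = 4 × 0.235^1 × 0.765^3 = 0.420835
P(M+8) = 0.765^4 = 0.342488
The M+6 peak is largest (0.420835); scaling to 100 gives 0.72 : 9.44 : 46.08 : 100.00 : 81.38.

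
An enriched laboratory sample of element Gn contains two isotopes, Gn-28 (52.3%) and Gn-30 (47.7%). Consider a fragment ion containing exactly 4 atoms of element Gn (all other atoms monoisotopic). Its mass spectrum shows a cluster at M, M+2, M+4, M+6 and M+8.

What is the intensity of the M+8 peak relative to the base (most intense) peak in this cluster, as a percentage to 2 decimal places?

Term probabilities: M 0.0748, M+2 0.2730, M+4 0.3734, M+6 0.2270, M+8 0.0518. Base peak = M+4.
P(M+4) = C(4,2) × 0.523^2 × 0.477^2 = 6 × 0.273529 × 0.227529 = 0.373415 (base)
P(M+8) = C(4,4) × 0.523^0 × 0.477^4 = 1 × 1.0000 × 0.05176945 = 0.051769
Relative intensity = 0.051769 / 0.373415 × 100 = 13.86

13.86%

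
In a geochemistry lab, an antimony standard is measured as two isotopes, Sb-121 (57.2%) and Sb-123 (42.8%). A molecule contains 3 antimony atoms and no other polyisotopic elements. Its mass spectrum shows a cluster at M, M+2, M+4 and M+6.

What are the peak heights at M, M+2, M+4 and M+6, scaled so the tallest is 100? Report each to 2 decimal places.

44.55 : 100.00 : 74.83 : 18.66

The 3 Sb atoms are independent, so intensities follow the terms of (0.572 + 0.428)^3.
P(M) = 0.572^3 = 0.187149
P(M+2) = 3 × 0.572^2 × 0.428^1 = 0.420104
P(M+4) = 3 × 0.572^1 × 0.428^2 = 0.314344
P(M+6) = 0.428^3 = 0.078403
The M+2 peak is largest (0.420104); scaling to 100 gives 44.55 : 100.00 : 74.83 : 18.66.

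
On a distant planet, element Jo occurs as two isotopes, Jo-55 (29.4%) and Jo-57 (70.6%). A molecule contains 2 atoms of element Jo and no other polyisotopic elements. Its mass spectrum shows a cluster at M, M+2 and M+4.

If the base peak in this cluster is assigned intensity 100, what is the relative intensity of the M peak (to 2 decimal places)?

17.34

Term probabilities: M 0.0864, M+2 0.4151, M+4 0.4984. Base peak = M+4.
P(M+4) = C(2,2) × 0.294^0 × 0.706^2 = 1 × 1.0000 × 0.498436 = 0.498436 (base)
P(M) = C(2,0) × 0.294^2 × 0.706^0 = 1 × 0.086436 × 1.0000 = 0.086436
Relative intensity = 0.086436 / 0.498436 × 100 = 17.34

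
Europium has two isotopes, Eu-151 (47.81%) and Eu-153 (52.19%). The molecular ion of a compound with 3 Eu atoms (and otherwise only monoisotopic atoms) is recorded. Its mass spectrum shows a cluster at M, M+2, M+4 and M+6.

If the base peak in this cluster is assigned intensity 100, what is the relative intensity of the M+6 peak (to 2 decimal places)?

36.39

Term probabilities: M 0.1093, M+2 0.3579, M+4 0.3907, M+6 0.1422. Base peak = M+4.
P(M+4) = C(3,2) × 0.4781^1 × 0.5219^2 = 3 × 0.4781 × 0.27237961 = 0.390674 (base)
P(M+6) = C(3,3) × 0.4781^0 × 0.5219^3 = 1 × 1.0000 × 0.14215492 = 0.142155
Relative intensity = 0.142155 / 0.390674 × 100 = 36.39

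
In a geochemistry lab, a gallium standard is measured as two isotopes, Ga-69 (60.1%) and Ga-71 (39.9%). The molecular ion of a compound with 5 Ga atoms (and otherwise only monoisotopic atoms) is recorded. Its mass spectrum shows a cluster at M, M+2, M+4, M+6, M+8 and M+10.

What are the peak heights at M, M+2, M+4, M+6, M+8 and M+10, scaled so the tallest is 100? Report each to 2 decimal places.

Expanding (0.601 + 0.399)^5:
P(M) = 0.601^5 = 0.078410
P(M+2) = 5 × 0.601^4 × 0.399^1 = 0.260280
P(M+4) = 10 × 0.601^3 × 0.399^2 = 0.345596
P(M+6) = 10 × 0.601^2 × 0.399^3 = 0.229439
P(M+8) = 5 × 0.601^1 × 0.399^4 = 0.076162
P(M+10) = 0.399^5 = 0.010113
The M+4 peak is largest (0.345596); scaling to 100 gives 22.69 : 75.31 : 100.00 : 66.39 : 22.04 : 2.93.

22.69 : 75.31 : 100.00 : 66.39 : 22.04 : 2.93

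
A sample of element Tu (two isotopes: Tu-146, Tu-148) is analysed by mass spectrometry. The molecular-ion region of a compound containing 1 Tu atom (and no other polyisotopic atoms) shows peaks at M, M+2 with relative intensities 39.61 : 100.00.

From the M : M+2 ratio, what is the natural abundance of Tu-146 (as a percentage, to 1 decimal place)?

Write p for the Tu-146 fraction. I(M+2)/I(M) = [C(1,1)·p^0·(1−p)] / p^1 = 1·(1−p)/p = 100.00/39.61 = 2.5246
(1−p)/p = 2.5246/1 = 2.5246  ⇒  p = 1/(1 + 2.5246) = 0.2837
Tu-146: 28.4%, Tu-148: 71.6%.

28.4%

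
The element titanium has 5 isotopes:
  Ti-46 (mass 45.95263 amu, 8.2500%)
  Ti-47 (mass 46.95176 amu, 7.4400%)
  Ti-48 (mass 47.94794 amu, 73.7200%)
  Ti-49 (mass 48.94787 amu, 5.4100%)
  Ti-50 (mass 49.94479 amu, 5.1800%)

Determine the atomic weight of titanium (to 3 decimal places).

47.867 amu

Average mass = Σ (abundance × isotope mass) = 0.082500 × 45.95263 + 0.074400 × 46.95176 + 0.737200 × 47.94794 + 0.054100 × 48.94787 + 0.051800 × 49.94479
= 3.791092 + 3.493211 + 35.347221 + 2.648080 + 2.587140 = 47.866744 amu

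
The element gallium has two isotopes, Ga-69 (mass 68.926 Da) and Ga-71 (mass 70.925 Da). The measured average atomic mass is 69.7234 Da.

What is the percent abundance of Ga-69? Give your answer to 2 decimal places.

Let x be the fractional abundance of Ga-69; then Ga-71 has abundance 1 − x.
68.926·x + 70.925·(1 − x) = 69.7234
(68.926 − 70.925)·x = 69.7234 − 70.925
x = -1.2016 / -1.999 = 0.60110 → 60.11% Ga-69, 39.89% Ga-71.

60.11%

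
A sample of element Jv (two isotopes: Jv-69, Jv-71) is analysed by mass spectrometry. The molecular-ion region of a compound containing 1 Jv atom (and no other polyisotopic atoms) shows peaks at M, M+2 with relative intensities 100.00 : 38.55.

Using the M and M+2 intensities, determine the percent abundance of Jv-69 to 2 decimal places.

Let p = fractional abundance of Jv-69. I(M+2)/I(M) = [C(1,1)·p^0·(1−p)] / p^1 = 1·(1−p)/p = 38.55/100.00 = 0.3855
(1−p)/p = 0.3855/1 = 0.3855  ⇒  p = 1/(1 + 0.3855) = 0.7218
Jv-69: 72.18%, Jv-71: 27.82%.

72.18%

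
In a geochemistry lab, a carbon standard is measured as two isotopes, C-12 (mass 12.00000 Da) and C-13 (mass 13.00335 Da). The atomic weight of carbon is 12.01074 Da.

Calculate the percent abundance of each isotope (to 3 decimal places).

C-12: 98.930%, C-13: 1.070%

With x = fraction of C-12 (so C-13 is 1 − x):
12.00000·x + 13.00335·(1 − x) = 12.01074
(12.00000 − 13.00335)·x = 12.01074 − 13.00335
x = -0.99261 / -1.00335 = 0.98930 → 98.930% C-12, 1.070% C-13.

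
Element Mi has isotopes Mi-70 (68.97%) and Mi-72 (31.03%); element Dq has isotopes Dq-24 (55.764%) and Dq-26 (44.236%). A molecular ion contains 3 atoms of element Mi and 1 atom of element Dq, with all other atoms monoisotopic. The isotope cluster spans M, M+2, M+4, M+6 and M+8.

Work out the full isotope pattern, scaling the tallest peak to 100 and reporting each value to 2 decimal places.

46.66 : 100.00 : 78.30 : 26.73 : 3.37

Element Mi pattern (n=3): 0.3280807 : 0.44281618 : 0.19922555 : 0.02987757
Element Dq pattern (n=1): 0.55764 : 0.44236
Convolve the two distributions (both contribute in 2-u steps):
  M: 0.3280807×0.55764 = 0.182951
  M+2: 0.3280807×0.44236 + 0.44281618×0.55764 = 0.392062
  M+4: 0.44281618×0.44236 + 0.19922555×0.55764 = 0.306980
  M+6: 0.19922555×0.44236 + 0.02987757×0.55764 = 0.104790
  M+8: 0.02987757×0.44236 = 0.013217
Scale to base peak (0.392062) = 100: 46.66 : 100.00 : 78.30 : 26.73 : 3.37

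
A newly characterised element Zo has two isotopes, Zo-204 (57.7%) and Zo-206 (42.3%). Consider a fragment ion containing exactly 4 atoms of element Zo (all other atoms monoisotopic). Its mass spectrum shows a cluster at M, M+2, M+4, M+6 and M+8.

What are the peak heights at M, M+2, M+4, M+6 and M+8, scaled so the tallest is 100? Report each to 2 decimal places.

The 4 Zo atoms are independent, so intensities follow the terms of (0.577 + 0.423)^4.
P(M) = 0.577^4 = 0.110842
P(M+2) = 4 × 0.577^3 × 0.423^1 = 0.325033
P(M+4) = 6 × 0.577^2 × 0.423^2 = 0.357424
P(M+6) = 4 × 0.577^1 × 0.423^3 = 0.174686
P(M+8) = 0.423^4 = 0.032016
The M+4 peak is largest (0.357424); scaling to 100 gives 31.01 : 90.94 : 100.00 : 48.87 : 8.96.

31.01 : 90.94 : 100.00 : 48.87 : 8.96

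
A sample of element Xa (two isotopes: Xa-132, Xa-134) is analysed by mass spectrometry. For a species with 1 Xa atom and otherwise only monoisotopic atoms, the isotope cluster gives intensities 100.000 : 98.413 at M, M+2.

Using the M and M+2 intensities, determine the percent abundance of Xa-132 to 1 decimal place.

50.4%

If p is the fraction of Xa that is Xa-132, then I(M+2)/I(M) = [C(1,1)·p^0·(1−p)] / p^1 = 1·(1−p)/p = 98.413/100.000 = 0.9841
(1−p)/p = 0.9841/1 = 0.9841  ⇒  p = 1/(1 + 0.9841) = 0.5040
Xa-132: 50.4%, Xa-134: 49.6%.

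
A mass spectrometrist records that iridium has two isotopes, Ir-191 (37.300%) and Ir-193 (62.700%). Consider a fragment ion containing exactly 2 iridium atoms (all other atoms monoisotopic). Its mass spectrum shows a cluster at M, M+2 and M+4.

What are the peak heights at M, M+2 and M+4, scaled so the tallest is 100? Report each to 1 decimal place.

29.7 : 100.0 : 84.0

Expanding (0.37300 + 0.62700)^2:
P(M) = 0.37300^2 = 0.139129
P(M+2) = 2 × 0.37300^1 × 0.62700^1 = 0.467742
P(M+4) = 0.62700^2 = 0.393129
The M+2 peak is largest (0.467742); scaling to 100 gives 29.7 : 100.0 : 84.0.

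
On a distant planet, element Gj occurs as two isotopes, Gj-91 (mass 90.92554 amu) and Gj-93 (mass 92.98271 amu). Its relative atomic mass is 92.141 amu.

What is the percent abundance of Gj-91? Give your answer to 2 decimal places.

Let x be the fractional abundance of Gj-91; then Gj-93 has abundance 1 − x.
90.92554·x + 92.98271·(1 − x) = 92.141
(90.92554 − 92.98271)·x = 92.141 − 92.98271
x = -0.84171 / -2.05717 = 0.40916 → 40.92% Gj-91, 59.08% Gj-93.

40.92%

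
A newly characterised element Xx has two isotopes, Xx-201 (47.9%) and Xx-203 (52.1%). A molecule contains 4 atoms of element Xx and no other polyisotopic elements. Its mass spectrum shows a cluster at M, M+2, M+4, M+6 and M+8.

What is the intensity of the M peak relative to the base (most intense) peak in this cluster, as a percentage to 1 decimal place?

14.1%

(0.479 + 0.521)^4 gives M 0.0526, M+2 0.2290, M+4 0.3737, M+6 0.2710, M+8 0.0737; the largest is M+4.
P(M+4) = C(4,2) × 0.479^2 × 0.521^2 = 6 × 0.229441 × 0.271441 = 0.373678 (base)
P(M) = C(4,0) × 0.479^4 × 0.521^0 = 1 × 0.05264317 × 1.0000 = 0.052643
Relative intensity = 0.052643 / 0.373678 × 100 = 14.1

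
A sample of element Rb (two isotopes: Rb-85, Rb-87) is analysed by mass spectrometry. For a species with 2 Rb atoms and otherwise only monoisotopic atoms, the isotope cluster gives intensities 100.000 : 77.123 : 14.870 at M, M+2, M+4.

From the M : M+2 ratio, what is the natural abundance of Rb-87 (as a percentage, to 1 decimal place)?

27.8%

Write p for the Rb-85 fraction. I(M+2)/I(M) = [C(2,1)·p^1·(1−p)] / p^2 = 2·(1−p)/p = 77.123/100.000 = 0.7712
(1−p)/p = 0.7712/2 = 0.3856  ⇒  p = 1/(1 + 0.3856) = 0.7217
Rb-85: 72.2%, Rb-87: 27.8%.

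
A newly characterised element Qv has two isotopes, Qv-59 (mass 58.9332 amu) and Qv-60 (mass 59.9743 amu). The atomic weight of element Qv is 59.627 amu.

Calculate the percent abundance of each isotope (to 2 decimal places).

Qv-59: 33.36%, Qv-60: 66.64%

With x = fraction of Qv-59 (so Qv-60 is 1 − x):
58.9332·x + 59.9743·(1 − x) = 59.627
(58.9332 − 59.9743)·x = 59.627 − 59.9743
x = -0.3473 / -1.0411 = 0.33359 → 33.36% Qv-59, 66.64% Qv-60.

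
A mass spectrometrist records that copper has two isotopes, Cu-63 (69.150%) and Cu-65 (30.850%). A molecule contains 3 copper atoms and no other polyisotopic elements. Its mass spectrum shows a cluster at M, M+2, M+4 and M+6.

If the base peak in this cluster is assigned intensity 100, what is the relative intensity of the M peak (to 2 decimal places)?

74.72

Term probabilities: M 0.3307, M+2 0.4425, M+4 0.1974, M+6 0.0294. Base peak = M+2.
P(M+2) = C(3,1) × 0.69150^2 × 0.30850^1 = 3 × 0.47817225 × 0.3085 = 0.442548 (base)
P(M) = C(3,0) × 0.69150^3 × 0.30850^0 = 1 × 0.33065611 × 1.0000 = 0.330656
Relative intensity = 0.330656 / 0.442548 × 100 = 74.72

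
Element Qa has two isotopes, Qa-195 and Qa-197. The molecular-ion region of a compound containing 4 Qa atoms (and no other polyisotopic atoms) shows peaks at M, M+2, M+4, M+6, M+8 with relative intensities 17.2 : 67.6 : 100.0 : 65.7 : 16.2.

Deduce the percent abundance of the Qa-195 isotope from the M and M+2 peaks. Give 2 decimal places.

Let p = fractional abundance of Qa-195. I(M+2)/I(M) = [C(4,1)·p^3·(1−p)] / p^4 = 4·(1−p)/p = 67.6/17.2 = 3.9302
(1−p)/p = 3.9302/4 = 0.9826  ⇒  p = 1/(1 + 0.9826) = 0.5044
Qa-195: 50.44%, Qa-197: 49.56%.

50.44%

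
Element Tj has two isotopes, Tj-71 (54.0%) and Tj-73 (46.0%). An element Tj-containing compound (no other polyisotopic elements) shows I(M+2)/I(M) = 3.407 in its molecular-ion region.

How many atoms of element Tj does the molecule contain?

For n independent Tj atoms, I(M+2)/I(M) = n · (abundance Tj-73) / (abundance Tj-71) = n · 0.460/0.540.
n = 3.407 × 0.540/0.460 = 4.00 ≈ 4

4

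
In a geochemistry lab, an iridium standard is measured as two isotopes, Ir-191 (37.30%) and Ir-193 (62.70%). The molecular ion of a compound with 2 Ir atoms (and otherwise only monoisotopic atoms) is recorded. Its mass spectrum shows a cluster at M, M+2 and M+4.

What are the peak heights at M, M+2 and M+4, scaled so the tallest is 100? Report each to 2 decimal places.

Each Ir atom is independently Ir-191 (p = 0.3730) or Ir-193 (q = 0.6270); the cluster is the binomial expansion (p + q)^2.
P(M) = 0.3730^2 = 0.139129
P(M+2) = 2 × 0.3730^1 × 0.6270^1 = 0.467742
P(M+4) = 0.6270^2 = 0.393129
The M+2 peak is largest (0.467742); scaling to 100 gives 29.74 : 100.00 : 84.05.

29.74 : 100.00 : 84.05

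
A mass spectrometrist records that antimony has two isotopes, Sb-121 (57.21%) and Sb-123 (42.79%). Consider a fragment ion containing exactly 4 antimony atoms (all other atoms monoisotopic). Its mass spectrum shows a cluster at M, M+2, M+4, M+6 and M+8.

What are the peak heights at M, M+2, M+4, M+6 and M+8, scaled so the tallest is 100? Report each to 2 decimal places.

Each Sb atom is independently Sb-121 (p = 0.5721) or Sb-123 (q = 0.4279); the cluster is the binomial expansion (p + q)^4.
P(M) = 0.5721^4 = 0.107124
P(M+2) = 4 × 0.5721^3 × 0.4279^1 = 0.320493
P(M+4) = 6 × 0.5721^2 × 0.4279^2 = 0.359567
P(M+6) = 4 × 0.5721^1 × 0.4279^3 = 0.179291
P(M+8) = 0.4279^4 = 0.033525
The M+4 peak is largest (0.359567); scaling to 100 gives 29.79 : 89.13 : 100.00 : 49.86 : 9.32.

29.79 : 89.13 : 100.00 : 49.86 : 9.32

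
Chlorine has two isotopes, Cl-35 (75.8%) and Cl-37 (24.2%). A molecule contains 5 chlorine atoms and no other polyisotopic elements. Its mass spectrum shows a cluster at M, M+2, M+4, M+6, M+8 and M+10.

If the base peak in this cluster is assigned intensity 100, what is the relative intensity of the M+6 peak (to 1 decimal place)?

20.4

(0.758 + 0.242)^5 gives M 0.2502, M+2 0.3994, M+4 0.2551, M+6 0.0814, M+8 0.0130, M+10 0.0008; the largest is M+2.
P(M+2) = C(5,1) × 0.758^4 × 0.242^1 = 5 × 0.33012379 × 0.2420 = 0.399450 (base)
P(M+6) = C(5,3) × 0.758^2 × 0.242^3 = 10 × 0.574564 × 0.01417249 = 0.081430
Relative intensity = 0.081430 / 0.399450 × 100 = 20.4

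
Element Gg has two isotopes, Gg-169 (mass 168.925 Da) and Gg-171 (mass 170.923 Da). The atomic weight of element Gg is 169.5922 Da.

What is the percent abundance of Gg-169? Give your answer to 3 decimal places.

Let x be the fractional abundance of Gg-169; then Gg-171 has abundance 1 − x.
168.925·x + 170.923·(1 − x) = 169.5922
(168.925 − 170.923)·x = 169.5922 − 170.923
x = -1.3308 / -1.998 = 0.66607 → 66.607% Gg-169, 33.393% Gg-171.

66.607%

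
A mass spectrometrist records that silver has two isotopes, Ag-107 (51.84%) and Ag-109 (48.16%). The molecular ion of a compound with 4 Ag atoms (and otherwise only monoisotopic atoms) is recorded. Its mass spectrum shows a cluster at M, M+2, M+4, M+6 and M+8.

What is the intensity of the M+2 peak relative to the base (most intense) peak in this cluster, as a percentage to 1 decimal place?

Term probabilities: M 0.0722, M+2 0.2684, M+4 0.3740, M+6 0.2316, M+8 0.0538. Base peak = M+4.
P(M+4) = C(4,2) × 0.5184^2 × 0.4816^2 = 6 × 0.26873856 × 0.23193856 = 0.373985 (base)
P(M+2) = C(4,1) × 0.5184^3 × 0.4816^1 = 4 × 0.13931407 × 0.4816 = 0.268375
Relative intensity = 0.268375 / 0.373985 × 100 = 71.8

71.8%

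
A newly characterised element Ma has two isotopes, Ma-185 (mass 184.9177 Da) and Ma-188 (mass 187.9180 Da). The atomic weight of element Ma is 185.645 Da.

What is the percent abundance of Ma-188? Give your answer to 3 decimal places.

24.241%

With x = fraction of Ma-185 (so Ma-188 is 1 − x):
184.9177·x + 187.9180·(1 − x) = 185.645
(184.9177 − 187.9180)·x = 185.645 − 187.9180
x = -2.2730 / -3.0003 = 0.75759 → 75.759% Ma-185, 24.241% Ma-188.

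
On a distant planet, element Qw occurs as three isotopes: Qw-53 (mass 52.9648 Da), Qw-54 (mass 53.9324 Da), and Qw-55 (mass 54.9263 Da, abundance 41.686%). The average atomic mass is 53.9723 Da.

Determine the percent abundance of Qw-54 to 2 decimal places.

19.62%

The remaining 58.314% is split between Qw-53 (fraction x) and Qw-54 (fraction 0.58314 − x).
Substituting: 52.9648x + 53.9324(0.58314 − x) = 31.075722582
(52.9648 − 53.9324)x = -0.374417154  ⇒  x = 0.38695, y = 0.19619
Qw-53: 38.70%, Qw-54: 19.62%.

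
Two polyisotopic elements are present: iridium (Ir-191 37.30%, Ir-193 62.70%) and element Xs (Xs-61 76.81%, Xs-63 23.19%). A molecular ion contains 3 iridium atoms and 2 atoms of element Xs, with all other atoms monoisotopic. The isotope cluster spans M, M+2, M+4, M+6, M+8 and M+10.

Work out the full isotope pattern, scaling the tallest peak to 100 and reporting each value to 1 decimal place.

Iridium pattern (n=3): 0.05189512 : 0.26170165 : 0.43991135 : 0.24649188
Element Xs pattern (n=2): 0.58997761 : 0.35624478 : 0.05377761
Convolve the two distributions (both contribute in 2-u steps):
  M: 0.05189512×0.58997761 = 0.030617
  M+2: 0.05189512×0.35624478 + 0.26170165×0.58997761 = 0.172885
  M+4: 0.05189512×0.05377761 + 0.26170165×0.35624478 + 0.43991135×0.58997761 = 0.355558
  M+6: 0.26170165×0.05377761 + 0.43991135×0.35624478 + 0.24649188×0.58997761 = 0.316215
  M+8: 0.43991135×0.05377761 + 0.24649188×0.35624478 = 0.111469
  M+10: 0.24649188×0.05377761 = 0.013256
Scale to base peak (0.355558) = 100: 8.6 : 48.6 : 100.0 : 88.9 : 31.4 : 3.7

8.6 : 48.6 : 100.0 : 88.9 : 31.4 : 3.7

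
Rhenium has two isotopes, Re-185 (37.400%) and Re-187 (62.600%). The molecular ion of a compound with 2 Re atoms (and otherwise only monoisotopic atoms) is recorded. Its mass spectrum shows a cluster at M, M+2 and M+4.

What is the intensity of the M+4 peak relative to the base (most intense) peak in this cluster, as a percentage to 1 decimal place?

Term probabilities: M 0.1399, M+2 0.4682, M+4 0.3919. Base peak = M+2.
P(M+2) = C(2,1) × 0.37400^1 × 0.62600^1 = 2 × 0.3740 × 0.6260 = 0.468248 (base)
P(M+4) = C(2,2) × 0.37400^0 × 0.62600^2 = 1 × 1.0000 × 0.391876 = 0.391876
Relative intensity = 0.391876 / 0.468248 × 100 = 83.7

83.7%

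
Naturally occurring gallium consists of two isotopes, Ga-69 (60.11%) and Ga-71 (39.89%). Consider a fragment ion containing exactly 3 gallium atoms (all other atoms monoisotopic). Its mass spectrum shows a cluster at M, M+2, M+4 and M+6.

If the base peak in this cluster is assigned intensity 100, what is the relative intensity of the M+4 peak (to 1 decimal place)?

66.4

Term probabilities: M 0.2172, M+2 0.4324, M+4 0.2869, M+6 0.0635. Base peak = M+2.
P(M+2) = C(3,1) × 0.6011^2 × 0.3989^1 = 3 × 0.36132121 × 0.3989 = 0.432393 (base)
P(M+4) = C(3,2) × 0.6011^1 × 0.3989^2 = 3 × 0.6011 × 0.15912121 = 0.286943
Relative intensity = 0.286943 / 0.432393 × 100 = 66.4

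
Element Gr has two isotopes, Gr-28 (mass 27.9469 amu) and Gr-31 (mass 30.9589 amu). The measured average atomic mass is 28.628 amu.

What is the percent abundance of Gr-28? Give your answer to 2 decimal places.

77.39%

With x = fraction of Gr-28 (so Gr-31 is 1 − x):
27.9469·x + 30.9589·(1 − x) = 28.628
(27.9469 − 30.9589)·x = 28.628 − 30.9589
x = -2.3309 / -3.0120 = 0.77387 → 77.39% Gr-28, 22.61% Gr-31.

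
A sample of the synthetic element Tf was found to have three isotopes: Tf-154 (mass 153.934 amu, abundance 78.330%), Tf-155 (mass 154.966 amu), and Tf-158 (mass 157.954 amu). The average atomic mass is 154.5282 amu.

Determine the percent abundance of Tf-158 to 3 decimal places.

The remaining 21.670% is split between Tf-155 (fraction x) and Tf-158 (fraction 0.21670 − x).
Substituting: 154.966x + 157.954(0.21670 − x) = 33.9516978
(154.966 − 157.954)x = -0.276934  ⇒  x = 0.09268, y = 0.12402
Tf-155: 9.268%, Tf-158: 12.402%.

12.402%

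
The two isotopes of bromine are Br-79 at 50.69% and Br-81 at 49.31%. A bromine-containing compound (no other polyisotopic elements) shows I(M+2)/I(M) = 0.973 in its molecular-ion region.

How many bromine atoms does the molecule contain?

1

With n Br atoms, P(M+2)/P(M) = C(n,1)·p^(n−1)q / p^n = n·q/p = n · 0.4931/0.5069.
n = 0.973 × 0.5069/0.4931 = 1.00 ≈ 1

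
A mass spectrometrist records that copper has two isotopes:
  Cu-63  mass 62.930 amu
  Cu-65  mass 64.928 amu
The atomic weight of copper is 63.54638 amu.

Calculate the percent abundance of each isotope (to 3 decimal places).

Let x be the fractional abundance of Cu-63; then Cu-65 has abundance 1 − x.
62.930·x + 64.928·(1 − x) = 63.54638
(62.930 − 64.928)·x = 63.54638 − 64.928
x = -1.38162 / -1.998 = 0.69150 → 69.150% Cu-63, 30.850% Cu-65.

Cu-63: 69.150%, Cu-65: 30.850%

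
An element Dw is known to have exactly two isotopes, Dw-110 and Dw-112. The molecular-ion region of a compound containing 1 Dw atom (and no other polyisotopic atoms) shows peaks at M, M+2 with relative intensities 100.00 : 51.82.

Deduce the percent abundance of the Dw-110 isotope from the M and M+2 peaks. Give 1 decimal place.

65.9%

Let p = fractional abundance of Dw-110. I(M+2)/I(M) = [C(1,1)·p^0·(1−p)] / p^1 = 1·(1−p)/p = 51.82/100.00 = 0.5182
(1−p)/p = 0.5182/1 = 0.5182  ⇒  p = 1/(1 + 0.5182) = 0.6587
Dw-110: 65.9%, Dw-112: 34.1%.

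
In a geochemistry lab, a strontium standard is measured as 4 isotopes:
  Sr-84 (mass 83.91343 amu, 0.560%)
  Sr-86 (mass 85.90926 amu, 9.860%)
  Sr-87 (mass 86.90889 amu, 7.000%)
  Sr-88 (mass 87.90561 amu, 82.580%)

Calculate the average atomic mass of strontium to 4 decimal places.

87.6166 amu

Ar = Σ fᵢ·mᵢ = 0.00560 × 83.91343 + 0.09860 × 85.90926 + 0.07000 × 86.90889 + 0.82580 × 87.90561
= 0.469915 + 8.470653 + 6.083622 + 72.592453 = 87.616643 amu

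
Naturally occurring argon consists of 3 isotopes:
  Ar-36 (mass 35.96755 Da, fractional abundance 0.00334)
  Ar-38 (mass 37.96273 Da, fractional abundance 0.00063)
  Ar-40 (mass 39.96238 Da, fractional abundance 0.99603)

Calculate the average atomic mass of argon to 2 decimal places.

The abundance-weighted mean is 0.00334 × 35.96755 + 0.00063 × 37.96273 + 0.99603 × 39.96238
= 0.120132 + 0.023917 + 39.803729 = 39.947778 Da

39.95 Da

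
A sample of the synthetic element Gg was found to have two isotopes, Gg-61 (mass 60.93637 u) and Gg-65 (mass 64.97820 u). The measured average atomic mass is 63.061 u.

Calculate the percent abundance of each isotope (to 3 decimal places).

With x = fraction of Gg-61 (so Gg-65 is 1 − x):
60.93637·x + 64.97820·(1 − x) = 63.061
(60.93637 − 64.97820)·x = 63.061 − 64.97820
x = -1.91720 / -4.04183 = 0.47434 → 47.434% Gg-61, 52.566% Gg-65.

Gg-61: 47.434%, Gg-65: 52.566%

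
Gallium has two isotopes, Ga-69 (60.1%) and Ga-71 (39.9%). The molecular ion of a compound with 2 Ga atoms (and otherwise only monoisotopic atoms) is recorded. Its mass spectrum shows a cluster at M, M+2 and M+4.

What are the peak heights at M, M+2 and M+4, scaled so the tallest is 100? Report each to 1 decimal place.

Expanding (0.601 + 0.399)^2:
P(M) = 0.601^2 = 0.361201
P(M+2) = 2 × 0.601^1 × 0.399^1 = 0.479598
P(M+4) = 0.399^2 = 0.159201
The M+2 peak is largest (0.479598); scaling to 100 gives 75.3 : 100.0 : 33.2.

75.3 : 100.0 : 33.2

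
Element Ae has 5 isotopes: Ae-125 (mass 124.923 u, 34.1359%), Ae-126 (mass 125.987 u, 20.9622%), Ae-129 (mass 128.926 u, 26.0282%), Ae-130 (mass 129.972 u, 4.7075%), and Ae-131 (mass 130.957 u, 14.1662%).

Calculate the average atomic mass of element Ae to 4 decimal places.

127.2804 u

Ar = Σ fᵢ·mᵢ = 0.341359 × 124.923 + 0.209622 × 125.987 + 0.260282 × 128.926 + 0.047075 × 129.972 + 0.141662 × 130.957
= 42.64359 + 26.40965 + 33.55712 + 6.11843 + 18.55163 = 127.28042 u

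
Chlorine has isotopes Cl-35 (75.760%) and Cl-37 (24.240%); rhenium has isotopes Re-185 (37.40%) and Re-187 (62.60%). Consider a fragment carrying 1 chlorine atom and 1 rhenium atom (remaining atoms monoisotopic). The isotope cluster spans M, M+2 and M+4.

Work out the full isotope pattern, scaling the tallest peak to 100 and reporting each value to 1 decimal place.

50.2 : 100.0 : 26.9

Chlorine pattern (n=1): 0.7576 : 0.2424
Rhenium pattern (n=1): 0.3740 : 0.6260
Convolve the two distributions (both contribute in 2-u steps):
  M: 0.7576×0.3740 = 0.283342
  M+2: 0.7576×0.6260 + 0.2424×0.3740 = 0.564915
  M+4: 0.2424×0.6260 = 0.151742
Scale to base peak (0.564915) = 100: 50.2 : 100.0 : 26.9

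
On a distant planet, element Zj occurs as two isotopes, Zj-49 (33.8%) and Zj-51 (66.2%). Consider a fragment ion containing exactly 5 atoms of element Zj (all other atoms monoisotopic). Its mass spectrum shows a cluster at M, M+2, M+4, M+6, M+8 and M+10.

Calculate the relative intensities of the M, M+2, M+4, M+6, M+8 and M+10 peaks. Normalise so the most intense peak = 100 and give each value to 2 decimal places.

1.33 : 13.03 : 51.06 : 100.00 : 97.93 : 38.36

The 5 Zj atoms are independent, so intensities follow the terms of (0.338 + 0.662)^5.
P(M) = 0.338^5 = 0.004411
P(M+2) = 5 × 0.338^4 × 0.662^1 = 0.043201
P(M+4) = 10 × 0.338^3 × 0.662^2 = 0.169226
P(M+6) = 10 × 0.338^2 × 0.662^3 = 0.331442
P(M+8) = 5 × 0.338^1 × 0.662^4 = 0.324578
P(M+10) = 0.662^5 = 0.127142
The M+6 peak is largest (0.331442); scaling to 100 gives 1.33 : 13.03 : 51.06 : 100.00 : 97.93 : 38.36.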